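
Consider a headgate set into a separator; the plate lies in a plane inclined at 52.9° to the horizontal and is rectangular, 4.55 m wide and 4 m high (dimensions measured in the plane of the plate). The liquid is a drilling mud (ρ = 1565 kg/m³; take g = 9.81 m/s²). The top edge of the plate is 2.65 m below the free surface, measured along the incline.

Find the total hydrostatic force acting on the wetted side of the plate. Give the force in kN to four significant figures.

γ = ρg = 1565 × 9.81 / 1000 = 15.35265 kN/m³.
Let θ = 52.9° be the plate's angle to the horizontal; measure y along the incline from where the plane meets the free surface. Vertical depth h = y·sinθ with sinθ = 0.797584.
The centroid lies 4/2 = 2 m below the top edge, so y_c = 2.65 + 2 = 4.65 m and h_c = 4.65 × 0.797584 = 3.70877 m.
A = 4.55 × 4 = 18.2 m².
Resultant F = γ·h_c·A = 15.35265 × 3.70877 × 18.2 = 1036.3 kN.

F ≈ 1036 kN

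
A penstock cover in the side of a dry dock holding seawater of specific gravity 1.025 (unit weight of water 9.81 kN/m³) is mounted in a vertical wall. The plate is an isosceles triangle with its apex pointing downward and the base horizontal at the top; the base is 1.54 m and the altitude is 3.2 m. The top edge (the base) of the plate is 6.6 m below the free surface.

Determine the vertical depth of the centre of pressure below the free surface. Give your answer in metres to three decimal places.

h_p = 7.741 m

γ = 1.025 × 9.81 = 10.05525 kN/m³.
With the apex down, the centroid sits h/3 = 3.2/3 = 1.06667 m below the base (the top edge), so the centroid depth is h_c = 6.6 + 1.06667 = 7.66667 m.
A = ½ × 1.54 × 3.2 = 2.464 m².
Resultant F = γ·h_c·A = 10.05525 × 7.66667 × 2.464 = 189.95 kN.
I_c = b·h³/36 = 1.54 × 3.2³/36 = 1.40174 m⁴.
Centre of pressure: y_p = y_c + I_c/(y_c·A) = 7.66667 + 1.40174/(7.66667 × 2.464) = 7.66667 + 0.0742027 = 7.74087 m along the plane.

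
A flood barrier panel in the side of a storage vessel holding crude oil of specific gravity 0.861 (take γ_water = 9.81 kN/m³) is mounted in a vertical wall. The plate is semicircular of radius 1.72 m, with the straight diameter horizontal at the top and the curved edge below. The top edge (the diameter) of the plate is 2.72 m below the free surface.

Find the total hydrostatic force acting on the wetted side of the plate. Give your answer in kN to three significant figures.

γ = 0.861 × 9.81 = 8.44641 kN/m³.
The centroid of a semicircle lies 4r/(3π) = 0.729991 m from the diameter, here below the top edge, so the centroid depth is h_c = 2.72 + 0.729991 = 3.44999 m.
A = πr²/2 = π × 1.72²/2 = 4.64704 m².
Resultant F = γ·h_c·A = 8.44641 × 3.44999 × 4.64704 = 135.415 kN.

F ≈ 135 kN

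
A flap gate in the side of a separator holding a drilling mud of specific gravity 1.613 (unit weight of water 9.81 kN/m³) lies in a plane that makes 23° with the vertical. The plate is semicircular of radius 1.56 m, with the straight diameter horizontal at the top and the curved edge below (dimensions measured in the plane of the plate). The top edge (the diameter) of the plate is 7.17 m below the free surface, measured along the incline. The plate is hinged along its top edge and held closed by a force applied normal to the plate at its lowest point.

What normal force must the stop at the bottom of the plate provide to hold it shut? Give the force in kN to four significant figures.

P ≈ 191.2 kN

γ = 1.613 × 9.81 = 15.82353 kN/m³.
The plate makes 23° with the vertical, i.e. θ = 90° − 23° = 67° to the horizontal. Measuring y along the incline from the free-surface line, vertical depth h = y·sinθ with sinθ = 0.920505.
The centroid of a semicircle lies 4r/(3π) = 0.662085 m from the diameter, here below the top edge, so y_c = 7.17 + 0.662085 = 7.83209 m and h_c = 7.83209 × 0.920505 = 7.20948 m.
A = πr²/2 = π × 1.56²/2 = 3.82269 m².
Resultant F = γ·h_c·A = 15.82353 × 7.20948 × 3.82269 = 436.09 kN.
I_c = (π/8 − 8/(9π))·r⁴ = 0.109757 × 1.56⁴ = 0.650026 m⁴.
Centre of pressure: y_p = y_c + I_c/(y_c·A) = 7.83209 + 0.650026/(7.83209 × 3.82269) = 7.83209 + 0.0217112 = 7.8538 m along the plane.
The resultant acts 0.662085 + 0.0217112 = 0.683796 m (along the plate) below the hinge at the top edge, so the moment about the hinge is M = F × 0.683796 = 436.09 × 0.683796 = 298.197 kN·m.
A normal force at the bottom, 1.56 m from the hinge, must supply this moment: P = 298.197/1.56 = 191.152 kN.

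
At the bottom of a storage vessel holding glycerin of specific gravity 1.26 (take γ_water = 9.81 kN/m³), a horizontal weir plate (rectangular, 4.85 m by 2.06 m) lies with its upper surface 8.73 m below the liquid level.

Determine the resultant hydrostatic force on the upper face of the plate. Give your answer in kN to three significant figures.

γ = 1.26 × 9.81 = 12.3606 kN/m³.
The plate is horizontal, so pressure is uniform at p = γ·h = 12.3606 × 8.73 = 107.908 kN/m².
A = 4.85 × 2.06 = 9.991 m².
F = p·A = 107.908 × 9.991 = 1078.11 kN.

F ≈ 1080 kN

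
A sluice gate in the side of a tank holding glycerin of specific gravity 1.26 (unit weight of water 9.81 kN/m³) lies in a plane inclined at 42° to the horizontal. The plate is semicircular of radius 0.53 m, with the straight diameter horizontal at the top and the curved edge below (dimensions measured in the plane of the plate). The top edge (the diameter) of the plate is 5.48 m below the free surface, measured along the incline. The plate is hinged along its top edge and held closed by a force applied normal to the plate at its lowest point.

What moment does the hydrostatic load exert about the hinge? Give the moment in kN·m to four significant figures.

M ≈ 4.755 kN·m

γ = 1.26 × 9.81 = 12.3606 kN/m³.
Let θ = 42° be the plate's angle to the horizontal; measure y along the incline from where the plane meets the free surface. Vertical depth h = y·sinθ with sinθ = 0.669131.
The centroid of a semicircle lies 4r/(3π) = 0.224939 m from the diameter, here below the top edge, so y_c = 5.48 + 0.224939 = 5.70494 m and h_c = 5.70494 × 0.669131 = 3.81735 m.
A = πr²/2 = π × 0.53²/2 = 0.441237 m².
Resultant F = γ·h_c·A = 12.3606 × 3.81735 × 0.441237 = 20.8197 kN.
I_c = (π/8 − 8/(9π))·r⁴ = 0.109757 × 0.53⁴ = 0.00866036 m⁴.
Centre of pressure: y_p = y_c + I_c/(y_c·A) = 5.70494 + 0.00866036/(5.70494 × 0.441237) = 5.70494 + 0.00344043 = 5.70838 m along the plane.
The resultant acts 0.224939 + 0.00344043 = 0.228379 m (along the plate) below the hinge at the top edge, so the moment about the hinge is M = F × 0.228379 = 20.8197 × 0.228379 = 4.75478 kN·m.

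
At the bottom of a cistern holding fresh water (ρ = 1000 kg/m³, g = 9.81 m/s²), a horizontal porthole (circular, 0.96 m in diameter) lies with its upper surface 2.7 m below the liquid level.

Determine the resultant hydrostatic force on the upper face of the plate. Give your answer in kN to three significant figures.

γ = ρg = 1000 × 9.81 = 9810 N/m³ = 9.81 kN/m³.
The plate is horizontal, so pressure is uniform at p = γ·h = 9.81 × 2.7 = 26.487 kN/m².
A = π(0.48)² = 0.723823 m².
F = p·A = 26.487 × 0.723823 = 19.1719 kN.

F ≈ 19.2 kN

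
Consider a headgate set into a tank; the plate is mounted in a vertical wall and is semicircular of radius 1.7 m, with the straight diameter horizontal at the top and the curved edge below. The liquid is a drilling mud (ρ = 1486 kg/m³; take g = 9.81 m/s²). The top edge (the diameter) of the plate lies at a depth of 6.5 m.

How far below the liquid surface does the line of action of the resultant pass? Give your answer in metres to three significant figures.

γ = ρg = 1486 × 9.81 / 1000 = 14.57766 kN/m³.
The centroid of a semicircle lies 4r/(3π) = 0.721502 m from the diameter, here below the top edge, so the centroid depth is h_c = 6.5 + 0.721502 = 7.2215 m.
A = πr²/2 = π × 1.7²/2 = 4.5396 m².
Resultant F = γ·h_c·A = 14.57766 × 7.2215 × 4.5396 = 477.895 kN.
I_c = (π/8 − 8/(9π))·r⁴ = 0.109757 × 1.7⁴ = 0.916701 m⁴.
Centre of pressure: y_p = y_c + I_c/(y_c·A) = 7.2215 + 0.916701/(7.2215 × 4.5396) = 7.2215 + 0.0279629 = 7.24946 m along the plane.

h_p = 7.25 m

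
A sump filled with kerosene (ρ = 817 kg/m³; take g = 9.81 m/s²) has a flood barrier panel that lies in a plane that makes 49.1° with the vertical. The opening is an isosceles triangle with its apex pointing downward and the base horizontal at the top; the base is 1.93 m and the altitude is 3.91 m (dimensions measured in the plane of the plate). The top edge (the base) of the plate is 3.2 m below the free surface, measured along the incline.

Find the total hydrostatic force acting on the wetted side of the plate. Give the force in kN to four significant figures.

F ≈ 89.17 kN

γ = ρg = 817 × 9.81 / 1000 = 8.01477 kN/m³.
The plate makes 49.1° with the vertical, i.e. θ = 90° − 49.1° = 40.9° to the horizontal. Measuring y along the incline from the free-surface line, vertical depth h = y·sinθ with sinθ = 0.654741.
With the apex down, the centroid sits h/3 = 3.91/3 = 1.30333 m below the base (the top edge), so y_c = 3.2 + 1.30333 = 4.50333 m and h_c = 4.50333 × 0.654741 = 2.94851 m.
A = ½ × 1.93 × 3.91 = 3.77315 m².
Resultant F = γ·h_c·A = 8.01477 × 2.94851 × 3.77315 = 89.1657 kN.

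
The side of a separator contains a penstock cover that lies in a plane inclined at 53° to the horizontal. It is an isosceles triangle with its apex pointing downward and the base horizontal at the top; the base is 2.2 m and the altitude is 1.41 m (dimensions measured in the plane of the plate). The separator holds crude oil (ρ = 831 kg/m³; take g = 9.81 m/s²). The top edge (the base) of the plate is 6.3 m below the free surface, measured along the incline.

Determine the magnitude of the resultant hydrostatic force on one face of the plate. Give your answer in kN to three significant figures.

γ = ρg = 831 × 9.81 / 1000 = 8.15211 kN/m³.
Let θ = 53° be the plate's angle to the horizontal; measure y along the incline from where the plane meets the free surface. Vertical depth h = y·sinθ with sinθ = 0.798636.
With the apex down, the centroid sits h/3 = 1.41/3 = 0.47 m below the base (the top edge), so y_c = 6.3 + 0.47 = 6.77 m and h_c = 6.77 × 0.798636 = 5.40677 m.
A = ½ × 2.2 × 1.41 = 1.551 m².
Resultant F = γ·h_c·A = 8.15211 × 5.40677 × 1.551 = 68.3628 kN.

F ≈ 68.4 kN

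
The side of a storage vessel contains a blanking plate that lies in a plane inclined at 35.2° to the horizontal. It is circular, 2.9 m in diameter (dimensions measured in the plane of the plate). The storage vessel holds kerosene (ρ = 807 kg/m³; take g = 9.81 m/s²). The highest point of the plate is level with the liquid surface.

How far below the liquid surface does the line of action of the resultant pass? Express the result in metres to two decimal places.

h_p = 1.04 m

γ = ρg = 807 × 9.81 / 1000 = 7.91667 kN/m³.
Let θ = 35.2° be the plate's angle to the horizontal; measure y along the incline from where the plane meets the free surface. Vertical depth h = y·sinθ with sinθ = 0.576432.
The centroid is at the centre, 1.45 m below the top of the plate, so y_c = 1.45 m and h_c = 1.45 × 0.576432 = 0.835826 m.
A = π(1.45)² = 6.6052 m².
Resultant F = γ·h_c·A = 7.91667 × 0.835826 × 6.6052 = 43.7063 kN.
I_c = πr⁴/4 = π × 1.45⁴/4 = 3.47186 m⁴.
Centre of pressure: y_p = y_c + I_c/(y_c·A) = 1.45 + 3.47186/(1.45 × 6.6052) = 1.45 + 0.3625 = 1.8125 m along the plane.
Vertically, h_p = y_p·sinθ = 1.8125 × 0.576432 = 1.04478 m.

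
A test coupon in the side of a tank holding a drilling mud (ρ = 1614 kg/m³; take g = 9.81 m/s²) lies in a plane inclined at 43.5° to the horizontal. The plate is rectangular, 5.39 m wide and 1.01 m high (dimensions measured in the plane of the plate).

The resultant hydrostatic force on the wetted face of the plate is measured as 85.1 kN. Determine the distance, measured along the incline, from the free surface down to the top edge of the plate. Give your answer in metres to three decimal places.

γ = ρg = 1614 × 9.81 / 1000 = 15.83334 kN/m³.
A = 5.39 × 1.01 = 5.4439 m².
From F = γ·h_c·A, the centroid depth is h_c = 85.1/(15.83334 × 5.4439) = 0.987295 m.
Let θ = 43.5° be the plate's angle to the horizontal; measure y along the incline from where the plane meets the free surface. Vertical depth h = y·sinθ with sinθ = 0.688355.
Along the incline, y_c = h_c/sinθ = 0.987295/0.688355 = 1.43428 m.
The centroid lies 1.01/2 = 0.505 m below the top edge, so the top edge sits at y_top = 1.43428 − 0.505 = 0.92928 m along the incline.

y_top ≈ 0.929 m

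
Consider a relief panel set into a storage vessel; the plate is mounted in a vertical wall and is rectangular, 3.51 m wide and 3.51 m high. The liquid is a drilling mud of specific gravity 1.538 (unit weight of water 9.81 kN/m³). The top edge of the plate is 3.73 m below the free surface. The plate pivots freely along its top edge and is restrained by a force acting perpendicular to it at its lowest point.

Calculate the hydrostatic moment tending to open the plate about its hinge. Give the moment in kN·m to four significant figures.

γ = 1.538 × 9.81 = 15.08778 kN/m³.
The centroid lies 3.51/2 = 1.755 m below the top edge, so the centroid depth is h_c = 3.73 + 1.755 = 5.485 m.
A = 3.51 × 3.51 = 12.3201 m².
Resultant F = γ·h_c·A = 15.08778 × 5.485 × 12.3201 = 1019.57 kN.
I_c = b·h³/12 = 3.51 × 3.51³/12 = 12.6487 m⁴.
Centre of pressure: y_p = y_c + I_c/(y_c·A) = 5.485 + 12.6487/(5.485 × 12.3201) = 5.485 + 0.187178 = 5.67218 m along the plane.
The resultant acts 1.755 + 0.187178 = 1.94218 m (along the plate) below the hinge at the top edge, so the moment about the hinge is M = F × 1.94218 = 1019.57 × 1.94218 = 1980.19 kN·m.

M ≈ 1980 kN·m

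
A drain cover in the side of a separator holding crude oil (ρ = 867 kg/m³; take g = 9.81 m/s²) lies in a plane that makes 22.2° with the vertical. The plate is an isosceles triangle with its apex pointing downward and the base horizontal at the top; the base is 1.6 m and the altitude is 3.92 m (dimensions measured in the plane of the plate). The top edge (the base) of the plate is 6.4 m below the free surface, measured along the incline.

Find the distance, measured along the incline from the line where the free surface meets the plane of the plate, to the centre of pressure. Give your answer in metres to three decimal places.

γ = ρg = 867 × 9.81 / 1000 = 8.50527 kN/m³.
The plate makes 22.2° with the vertical, i.e. θ = 90° − 22.2° = 67.8° to the horizontal. Measuring y along the incline from the free-surface line, vertical depth h = y·sinθ with sinθ = 0.925871.
With the apex down, the centroid sits h/3 = 3.92/3 = 1.30667 m below the base (the top edge), so y_c = 6.4 + 1.30667 = 7.70667 m and h_c = 7.70667 × 0.925871 = 7.13538 m.
A = ½ × 1.6 × 3.92 = 3.136 m².
Resultant F = γ·h_c·A = 8.50527 × 7.13538 × 3.136 = 190.319 kN.
I_c = b·h³/36 = 1.6 × 3.92³/36 = 2.67717 m⁴.
Centre of pressure: y_p = y_c + I_c/(y_c·A) = 7.70667 + 2.67717/(7.70667 × 3.136) = 7.70667 + 0.110773 = 7.81744 m along the plane.

y_p = 7.817 m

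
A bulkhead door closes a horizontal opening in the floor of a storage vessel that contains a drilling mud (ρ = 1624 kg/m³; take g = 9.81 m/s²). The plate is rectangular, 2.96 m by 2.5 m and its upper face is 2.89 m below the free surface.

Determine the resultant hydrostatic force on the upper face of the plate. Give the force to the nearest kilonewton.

F ≈ 341 kN

γ = ρg = 1624 × 9.81 / 1000 = 15.93144 kN/m³.
The plate is horizontal, so pressure is uniform at p = γ·h = 15.93144 × 2.89 = 46.0419 kN/m².
A = 2.96 × 2.5 = 7.4 m².
F = p·A = 46.0419 × 7.4 = 340.71 kN.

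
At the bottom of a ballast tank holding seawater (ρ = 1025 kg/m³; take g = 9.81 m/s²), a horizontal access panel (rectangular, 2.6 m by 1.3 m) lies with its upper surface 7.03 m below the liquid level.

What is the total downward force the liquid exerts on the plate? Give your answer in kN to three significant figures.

γ = ρg = 1025 × 9.81 / 1000 = 10.05525 kN/m³.
The plate is horizontal, so pressure is uniform at p = γ·h = 10.05525 × 7.03 = 70.6884 kN/m².
A = 2.6 × 1.3 = 3.38 m².
F = p·A = 70.6884 × 3.38 = 238.927 kN.

F ≈ 239 kN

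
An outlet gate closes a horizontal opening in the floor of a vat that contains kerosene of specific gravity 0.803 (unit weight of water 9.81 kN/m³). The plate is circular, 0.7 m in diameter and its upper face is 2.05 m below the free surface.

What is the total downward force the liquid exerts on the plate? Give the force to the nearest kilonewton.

γ = 0.803 × 9.81 = 7.87743 kN/m³.
The plate is horizontal, so pressure is uniform at p = γ·h = 7.87743 × 2.05 = 16.1487 kN/m².
A = π(0.35)² = 0.384845 m².
F = p·A = 16.1487 × 0.384845 = 6.21475 kN.

F ≈ 6 kN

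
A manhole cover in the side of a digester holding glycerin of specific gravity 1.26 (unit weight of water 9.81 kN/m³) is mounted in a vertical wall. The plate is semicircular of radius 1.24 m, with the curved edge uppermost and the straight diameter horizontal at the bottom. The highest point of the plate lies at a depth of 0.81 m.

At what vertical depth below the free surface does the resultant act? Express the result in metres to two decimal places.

γ = 1.26 × 9.81 = 12.3606 kN/m³.
The centroid lies 4r/(3π) = 0.526272 m above the diameter, so r − 4r/(3π) = 1.24 − 0.526272 = 0.713728 m below the topmost point, so the centroid depth is h_c = 0.81 + 0.713728 = 1.52373 m.
A = πr²/2 = π × 1.24²/2 = 2.41526 m².
Resultant F = γ·h_c·A = 12.3606 × 1.52373 × 2.41526 = 45.4895 kN.
I_c = (π/8 − 8/(9π))·r⁴ = 0.109757 × 1.24⁴ = 0.259489 m⁴.
Centre of pressure: y_p = y_c + I_c/(y_c·A) = 1.52373 + 0.259489/(1.52373 × 2.41526) = 1.52373 + 0.0705094 = 1.59424 m along the plane.

h_p = 1.59 m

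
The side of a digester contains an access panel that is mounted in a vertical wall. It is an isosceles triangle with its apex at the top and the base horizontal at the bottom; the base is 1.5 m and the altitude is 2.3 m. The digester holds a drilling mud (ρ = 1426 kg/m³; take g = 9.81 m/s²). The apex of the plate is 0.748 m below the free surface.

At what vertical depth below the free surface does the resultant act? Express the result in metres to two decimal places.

γ = ρg = 1426 × 9.81 / 1000 = 13.98906 kN/m³.
With the apex up, the centroid sits 2h/3 = 2 × 2.3/3 = 1.53333 m below the apex, so the centroid depth is h_c = 0.748 + 1.53333 = 2.28133 m.
A = ½ × 1.5 × 2.3 = 1.725 m².
Resultant F = γ·h_c·A = 13.98906 × 2.28133 × 1.725 = 55.0511 kN.
I_c = b·h³/36 = 1.5 × 2.3³/36 = 0.506958 m⁴.
Centre of pressure: y_p = y_c + I_c/(y_c·A) = 2.28133 + 0.506958/(2.28133 × 1.725) = 2.28133 + 0.128823 = 2.41015 m along the plane.

h_p = 2.41 m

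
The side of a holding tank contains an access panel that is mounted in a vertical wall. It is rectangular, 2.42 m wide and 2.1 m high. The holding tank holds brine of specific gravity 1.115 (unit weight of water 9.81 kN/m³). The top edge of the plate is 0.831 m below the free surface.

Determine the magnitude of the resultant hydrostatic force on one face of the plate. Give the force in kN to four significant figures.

γ = 1.115 × 9.81 = 10.93815 kN/m³.
The centroid lies 2.1/2 = 1.05 m below the top edge, so the centroid depth is h_c = 0.831 + 1.05 = 1.881 m.
A = 2.42 × 2.1 = 5.082 m².
Resultant F = γ·h_c·A = 10.93815 × 1.881 × 5.082 = 104.56 kN.

F ≈ 104.6 kN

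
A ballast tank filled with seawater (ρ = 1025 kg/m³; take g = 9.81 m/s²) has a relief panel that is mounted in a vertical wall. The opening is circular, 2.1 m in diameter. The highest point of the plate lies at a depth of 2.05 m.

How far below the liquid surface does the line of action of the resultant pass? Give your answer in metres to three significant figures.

h_p = 3.19 m

γ = ρg = 1025 × 9.81 / 1000 = 10.05525 kN/m³.
The centroid is at the centre, 1.05 m below the top of the plate, so the centroid depth is h_c = 2.05 + 1.05 = 3.1 m.
A = π(1.05)² = 3.46361 m².
Resultant F = γ·h_c·A = 10.05525 × 3.1 × 3.46361 = 107.965 kN.
I_c = πr⁴/4 = π × 1.05⁴/4 = 0.954656 m⁴.
Centre of pressure: y_p = y_c + I_c/(y_c·A) = 3.1 + 0.954656/(3.1 × 3.46361) = 3.1 + 0.0889112 = 3.18891 m along the plane.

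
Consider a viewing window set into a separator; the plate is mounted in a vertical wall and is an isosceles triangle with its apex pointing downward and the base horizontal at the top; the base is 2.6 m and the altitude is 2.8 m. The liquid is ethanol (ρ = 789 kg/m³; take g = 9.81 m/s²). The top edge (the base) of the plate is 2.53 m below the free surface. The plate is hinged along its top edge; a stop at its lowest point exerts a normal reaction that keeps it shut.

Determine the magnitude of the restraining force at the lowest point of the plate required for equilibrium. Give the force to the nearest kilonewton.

P ≈ 37 kN

γ = ρg = 789 × 9.81 / 1000 = 7.74009 kN/m³.
With the apex down, the centroid sits h/3 = 2.8/3 = 0.933333 m below the base (the top edge), so the centroid depth is h_c = 2.53 + 0.933333 = 3.46333 m.
A = ½ × 2.6 × 2.8 = 3.64 m².
Resultant F = γ·h_c·A = 7.74009 × 3.46333 × 3.64 = 97.5756 kN.
I_c = b·h³/36 = 2.6 × 2.8³/36 = 1.58542 m⁴.
Centre of pressure: y_p = y_c + I_c/(y_c·A) = 3.46333 + 1.58542/(3.46333 × 3.64) = 3.46333 + 0.125762 = 3.58909 m along the plane.
The resultant acts 0.933333 + 0.125762 = 1.05909 m (along the plate) below the hinge at the top edge, so the moment about the hinge is M = F × 1.05909 = 97.5756 × 1.05909 = 103.341 kN·m.
A normal force at the bottom, 2.8 m from the hinge, must supply this moment: P = 103.341/2.8 = 36.9075 kN.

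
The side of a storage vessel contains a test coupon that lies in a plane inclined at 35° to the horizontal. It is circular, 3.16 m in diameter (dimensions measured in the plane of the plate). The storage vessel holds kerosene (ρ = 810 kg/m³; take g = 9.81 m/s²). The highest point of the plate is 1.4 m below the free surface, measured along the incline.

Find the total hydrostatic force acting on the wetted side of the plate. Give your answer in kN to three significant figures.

γ = ρg = 810 × 9.81 / 1000 = 7.9461 kN/m³.
Let θ = 35° be the plate's angle to the horizontal; measure y along the incline from where the plane meets the free surface. Vertical depth h = y·sinθ with sinθ = 0.573576.
The centroid is at the centre, 1.58 m below the top of the plate, so y_c = 1.4 + 1.58 = 2.98 m and h_c = 2.98 × 0.573576 = 1.70926 m.
A = π(1.58)² = 7.84267 m².
Resultant F = γ·h_c·A = 7.9461 × 1.70926 × 7.84267 = 106.519 kN.

F ≈ 107 kN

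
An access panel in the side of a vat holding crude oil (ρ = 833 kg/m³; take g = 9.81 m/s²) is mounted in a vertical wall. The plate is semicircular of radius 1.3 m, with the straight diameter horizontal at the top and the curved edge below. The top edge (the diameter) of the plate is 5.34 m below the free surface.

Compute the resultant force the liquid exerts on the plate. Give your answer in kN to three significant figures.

γ = ρg = 833 × 9.81 / 1000 = 8.17173 kN/m³.
The centroid of a semicircle lies 4r/(3π) = 0.551737 m from the diameter, here below the top edge, so the centroid depth is h_c = 5.34 + 0.551737 = 5.89174 m.
A = πr²/2 = π × 1.3²/2 = 2.65465 m².
Resultant F = γ·h_c·A = 8.17173 × 5.89174 × 2.65465 = 127.81 kN.

F ≈ 128 kN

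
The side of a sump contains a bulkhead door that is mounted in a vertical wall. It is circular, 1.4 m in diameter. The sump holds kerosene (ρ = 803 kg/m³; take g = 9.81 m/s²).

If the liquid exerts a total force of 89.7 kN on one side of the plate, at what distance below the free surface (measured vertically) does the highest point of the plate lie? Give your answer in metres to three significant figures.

d_top ≈ 6.70 m

γ = ρg = 803 × 9.81 / 1000 = 7.87743 kN/m³.
A = π(0.7)² = 1.53938 m².
From F = γ·h_c·A, the centroid depth is h_c = 89.7/(7.87743 × 1.53938) = 7.39711 m.
The centroid is at the centre, 0.7 m below the top of the plate, so the highest point sits at h_top = 7.39711 − 0.7 = 6.69711 m below the surface.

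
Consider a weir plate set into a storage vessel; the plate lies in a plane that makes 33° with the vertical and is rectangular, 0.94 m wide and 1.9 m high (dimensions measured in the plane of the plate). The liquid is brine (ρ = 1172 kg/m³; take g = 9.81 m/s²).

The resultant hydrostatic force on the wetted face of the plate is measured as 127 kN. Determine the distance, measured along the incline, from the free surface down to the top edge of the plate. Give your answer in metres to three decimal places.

γ = ρg = 1172 × 9.81 / 1000 = 11.49732 kN/m³.
A = 0.94 × 1.9 = 1.786 m².
From F = γ·h_c·A, the centroid depth is h_c = 127/(11.49732 × 1.786) = 6.1848 m.
The plate makes 33° with the vertical, i.e. θ = 90° − 33° = 57° to the horizontal. Measuring y along the incline from the free-surface line, vertical depth h = y·sinθ with sinθ = 0.838671.
Along the incline, y_c = h_c/sinθ = 6.1848/0.838671 = 7.37452 m.
The centroid lies 1.9/2 = 0.95 m below the top edge, so the top edge sits at y_top = 7.37452 − 0.95 = 6.42452 m along the incline.

y_top ≈ 6.425 m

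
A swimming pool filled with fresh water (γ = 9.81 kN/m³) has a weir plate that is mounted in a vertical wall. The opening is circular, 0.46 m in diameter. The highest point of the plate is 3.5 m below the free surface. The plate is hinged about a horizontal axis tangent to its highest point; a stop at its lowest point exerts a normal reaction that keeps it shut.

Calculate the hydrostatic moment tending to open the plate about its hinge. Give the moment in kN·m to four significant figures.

M ≈ 1.420 kN·m

γ = 9.81 kN/m³.
The centroid is at the centre, 0.23 m below the top of the plate, so the centroid depth is h_c = 3.5 + 0.23 = 3.73 m.
A = π(0.23)² = 0.16619 m².
Resultant F = γ·h_c·A = 9.81 × 3.73 × 0.16619 = 6.08111 kN.
I_c = πr⁴/4 = π × 0.23⁴/4 = 0.00219787 m⁴.
Centre of pressure: y_p = y_c + I_c/(y_c·A) = 3.73 + 0.00219787/(3.73 × 0.16619) = 3.73 + 0.00354559 = 3.73355 m along the plane.
The resultant acts 0.23 + 0.00354559 = 0.233546 m (along the plate) below the hinge at the top edge, so the moment about the hinge is M = F × 0.233546 = 6.08111 × 0.233546 = 1.42022 kN·m.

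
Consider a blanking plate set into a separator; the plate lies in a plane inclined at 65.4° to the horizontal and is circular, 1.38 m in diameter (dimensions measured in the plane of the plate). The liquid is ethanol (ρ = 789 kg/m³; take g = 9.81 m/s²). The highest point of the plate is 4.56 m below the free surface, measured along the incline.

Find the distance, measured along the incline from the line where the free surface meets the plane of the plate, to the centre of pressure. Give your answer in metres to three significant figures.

y_p = 5.27 m

γ = ρg = 789 × 9.81 / 1000 = 7.74009 kN/m³.
Let θ = 65.4° be the plate's angle to the horizontal; measure y along the incline from where the plane meets the free surface. Vertical depth h = y·sinθ with sinθ = 0.909236.
The centroid is at the centre, 0.69 m below the top of the plate, so y_c = 4.56 + 0.69 = 5.25 m and h_c = 5.25 × 0.909236 = 4.77349 m.
A = π(0.69)² = 1.49571 m².
Resultant F = γ·h_c·A = 7.74009 × 4.77349 × 1.49571 = 55.2624 kN.
I_c = πr⁴/4 = π × 0.69⁴/4 = 0.178027 m⁴.
Centre of pressure: y_p = y_c + I_c/(y_c·A) = 5.25 + 0.178027/(5.25 × 1.49571) = 5.25 + 0.0226714 = 5.27267 m along the plane.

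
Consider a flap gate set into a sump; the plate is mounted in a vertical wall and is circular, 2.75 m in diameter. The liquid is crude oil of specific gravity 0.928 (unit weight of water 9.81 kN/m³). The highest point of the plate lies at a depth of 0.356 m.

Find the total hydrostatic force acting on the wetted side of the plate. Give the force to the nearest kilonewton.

γ = 0.928 × 9.81 = 9.10368 kN/m³.
The centroid is at the centre, 1.375 m below the top of the plate, so the centroid depth is h_c = 0.356 + 1.375 = 1.731 m.
A = π(1.375)² = 5.93957 m².
Resultant F = γ·h_c·A = 9.10368 × 1.731 × 5.93957 = 93.5985 kN.

F ≈ 94 kN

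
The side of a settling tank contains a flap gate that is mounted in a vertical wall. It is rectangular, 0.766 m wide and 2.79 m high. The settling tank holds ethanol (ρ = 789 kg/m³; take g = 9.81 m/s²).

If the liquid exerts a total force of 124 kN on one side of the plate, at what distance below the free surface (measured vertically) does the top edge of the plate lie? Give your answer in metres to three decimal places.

γ = ρg = 789 × 9.81 / 1000 = 7.74009 kN/m³.
A = 0.766 × 2.79 = 2.13714 m².
From F = γ·h_c·A, the centroid depth is h_c = 124/(7.74009 × 2.13714) = 7.49623 m.
The centroid lies 2.79/2 = 1.395 m below the top edge, so the top edge sits at h_top = 7.49623 − 1.395 = 6.10123 m below the surface.

d_top ≈ 6.101 m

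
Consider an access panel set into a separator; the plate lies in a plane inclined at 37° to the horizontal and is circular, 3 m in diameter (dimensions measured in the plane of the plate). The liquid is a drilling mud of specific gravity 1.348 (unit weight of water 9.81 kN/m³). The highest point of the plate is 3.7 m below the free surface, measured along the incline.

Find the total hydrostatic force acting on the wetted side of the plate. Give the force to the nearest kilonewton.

F ≈ 293 kN

γ = 1.348 × 9.81 = 13.22388 kN/m³.
Let θ = 37° be the plate's angle to the horizontal; measure y along the incline from where the plane meets the free surface. Vertical depth h = y·sinθ with sinθ = 0.601815.
The centroid is at the centre, 1.5 m below the top of the plate, so y_c = 3.7 + 1.5 = 5.2 m and h_c = 5.2 × 0.601815 = 3.12944 m.
A = π(1.5)² = 7.06858 m².
Resultant F = γ·h_c·A = 13.22388 × 3.12944 × 7.06858 = 292.521 kN.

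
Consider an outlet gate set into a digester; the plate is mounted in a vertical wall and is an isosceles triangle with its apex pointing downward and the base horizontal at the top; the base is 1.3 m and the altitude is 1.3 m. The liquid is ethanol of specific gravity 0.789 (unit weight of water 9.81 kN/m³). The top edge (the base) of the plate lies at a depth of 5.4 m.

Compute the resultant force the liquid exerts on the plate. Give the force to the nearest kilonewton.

γ = 0.789 × 9.81 = 7.74009 kN/m³.
With the apex down, the centroid sits h/3 = 1.3/3 = 0.433333 m below the base (the top edge), so the centroid depth is h_c = 5.4 + 0.433333 = 5.83333 m.
A = ½ × 1.3 × 1.3 = 0.845 m².
Resultant F = γ·h_c·A = 7.74009 × 5.83333 × 0.845 = 38.1522 kN.

F ≈ 38 kN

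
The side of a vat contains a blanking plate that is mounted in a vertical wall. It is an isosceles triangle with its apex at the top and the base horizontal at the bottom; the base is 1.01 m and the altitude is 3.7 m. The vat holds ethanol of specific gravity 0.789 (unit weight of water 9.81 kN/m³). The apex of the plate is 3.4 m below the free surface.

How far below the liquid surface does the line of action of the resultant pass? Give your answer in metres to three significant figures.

γ = 0.789 × 9.81 = 7.74009 kN/m³.
With the apex up, the centroid sits 2h/3 = 2 × 3.7/3 = 2.46667 m below the apex, so the centroid depth is h_c = 3.4 + 2.46667 = 5.86667 m.
A = ½ × 1.01 × 3.7 = 1.8685 m².
Resultant F = γ·h_c·A = 7.74009 × 5.86667 × 1.8685 = 84.8459 kN.
I_c = b·h³/36 = 1.01 × 3.7³/36 = 1.4211 m⁴.
Centre of pressure: y_p = y_c + I_c/(y_c·A) = 5.86667 + 1.4211/(5.86667 × 1.8685) = 5.86667 + 0.12964 = 5.99631 m along the plane.

h_p = 6.00 m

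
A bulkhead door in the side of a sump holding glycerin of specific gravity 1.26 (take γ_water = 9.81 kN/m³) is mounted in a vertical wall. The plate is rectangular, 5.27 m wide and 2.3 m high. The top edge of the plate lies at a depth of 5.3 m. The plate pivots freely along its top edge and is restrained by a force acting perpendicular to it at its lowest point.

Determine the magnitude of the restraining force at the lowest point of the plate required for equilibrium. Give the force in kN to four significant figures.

γ = 1.26 × 9.81 = 12.3606 kN/m³.
The centroid lies 2.3/2 = 1.15 m below the top edge, so the centroid depth is h_c = 5.3 + 1.15 = 6.45 m.
A = 5.27 × 2.3 = 12.121 m².
Resultant F = γ·h_c·A = 12.3606 × 6.45 × 12.121 = 966.357 kN.
I_c = b·h³/12 = 5.27 × 2.3³/12 = 5.34334 m⁴.
Centre of pressure: y_p = y_c + I_c/(y_c·A) = 6.45 + 5.34334/(6.45 × 12.121) = 6.45 + 0.0683462 = 6.51835 m along the plane.
The resultant acts 1.15 + 0.0683462 = 1.21835 m (along the plate) below the hinge at the top edge, so the moment about the hinge is M = F × 1.21835 = 966.357 × 1.21835 = 1177.36 kN·m.
A normal force at the bottom, 2.3 m from the hinge, must supply this moment: P = 1177.36/2.3 = 511.896 kN.

P ≈ 511.9 kN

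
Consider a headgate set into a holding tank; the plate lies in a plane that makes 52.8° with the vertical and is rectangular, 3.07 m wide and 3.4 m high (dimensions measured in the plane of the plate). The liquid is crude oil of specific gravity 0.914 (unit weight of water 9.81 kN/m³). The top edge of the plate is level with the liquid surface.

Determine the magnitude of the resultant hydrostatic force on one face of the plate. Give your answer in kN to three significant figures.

γ = 0.914 × 9.81 = 8.96634 kN/m³.
The plate makes 52.8° with the vertical, i.e. θ = 90° − 52.8° = 37.2° to the horizontal. Measuring y along the incline from the free-surface line, vertical depth h = y·sinθ with sinθ = 0.604599.
The centroid lies 3.4/2 = 1.7 m below the top edge, so y_c = 1.7 m and h_c = 1.7 × 0.604599 = 1.02782 m.
A = 3.07 × 3.4 = 10.438 m².
Resultant F = γ·h_c·A = 8.96634 × 1.02782 × 10.438 = 96.1943 kN.

F ≈ 96.2 kN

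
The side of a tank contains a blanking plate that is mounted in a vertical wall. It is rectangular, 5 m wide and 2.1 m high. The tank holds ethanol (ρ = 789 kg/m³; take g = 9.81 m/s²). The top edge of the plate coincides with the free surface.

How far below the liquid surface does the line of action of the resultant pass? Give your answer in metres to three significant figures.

γ = ρg = 789 × 9.81 / 1000 = 7.74009 kN/m³.
The centroid lies 2.1/2 = 1.05 m below the top edge, so the centroid depth is h_c = 1.05 m.
A = 5 × 2.1 = 10.5 m².
Resultant F = γ·h_c·A = 7.74009 × 1.05 × 10.5 = 85.3345 kN.
I_c = b·h³/12 = 5 × 2.1³/12 = 3.85875 m⁴.
Centre of pressure: y_p = y_c + I_c/(y_c·A) = 1.05 + 3.85875/(1.05 × 10.5) = 1.05 + 0.35 = 1.4 m along the plane.

h_p = 1.40 m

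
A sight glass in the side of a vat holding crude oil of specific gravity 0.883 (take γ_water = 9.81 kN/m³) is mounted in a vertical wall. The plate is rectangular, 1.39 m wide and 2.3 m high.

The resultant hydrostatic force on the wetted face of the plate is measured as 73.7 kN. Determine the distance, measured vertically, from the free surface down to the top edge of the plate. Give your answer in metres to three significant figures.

d_top ≈ 1.51 m

γ = 0.883 × 9.81 = 8.66223 kN/m³.
A = 1.39 × 2.3 = 3.197 m².
From F = γ·h_c·A, the centroid depth is h_c = 73.7/(8.66223 × 3.197) = 2.66131 m.
The centroid lies 2.3/2 = 1.15 m below the top edge, so the top edge sits at h_top = 2.66131 − 1.15 = 1.51131 m below the surface.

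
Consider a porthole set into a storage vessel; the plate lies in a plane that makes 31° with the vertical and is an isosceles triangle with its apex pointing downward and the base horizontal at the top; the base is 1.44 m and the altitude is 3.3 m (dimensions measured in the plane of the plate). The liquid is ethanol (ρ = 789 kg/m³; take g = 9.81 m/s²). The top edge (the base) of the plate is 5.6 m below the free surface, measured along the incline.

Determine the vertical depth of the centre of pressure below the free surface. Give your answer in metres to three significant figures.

γ = ρg = 789 × 9.81 / 1000 = 7.74009 kN/m³.
The plate makes 31° with the vertical, i.e. θ = 90° − 31° = 59° to the horizontal. Measuring y along the incline from the free-surface line, vertical depth h = y·sinθ with sinθ = 0.857167.
With the apex down, the centroid sits h/3 = 3.3/3 = 1.1 m below the base (the top edge), so y_c = 5.6 + 1.1 = 6.7 m and h_c = 6.7 × 0.857167 = 5.74302 m.
A = ½ × 1.44 × 3.3 = 2.376 m².
Resultant F = γ·h_c·A = 7.74009 × 5.74302 × 2.376 = 105.617 kN.
I_c = b·h³/36 = 1.44 × 3.3³/36 = 1.43748 m⁴.
Centre of pressure: y_p = y_c + I_c/(y_c·A) = 6.7 + 1.43748/(6.7 × 2.376) = 6.7 + 0.0902985 = 6.7903 m along the plane.
Vertically, h_p = y_p·sinθ = 6.7903 × 0.857167 = 5.82042 m.

h_p = 5.82 m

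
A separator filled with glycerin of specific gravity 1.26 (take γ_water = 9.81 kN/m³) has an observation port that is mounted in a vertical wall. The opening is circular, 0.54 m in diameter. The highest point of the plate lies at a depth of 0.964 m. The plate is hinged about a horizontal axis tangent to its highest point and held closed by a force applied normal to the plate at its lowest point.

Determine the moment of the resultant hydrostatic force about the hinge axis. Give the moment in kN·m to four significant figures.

γ = 1.26 × 9.81 = 12.3606 kN/m³.
The centroid is at the centre, 0.27 m below the top of the plate, so the centroid depth is h_c = 0.964 + 0.27 = 1.234 m.
A = π(0.27)² = 0.229022 m².
Resultant F = γ·h_c·A = 12.3606 × 1.234 × 0.229022 = 3.49327 kN.
I_c = πr⁴/4 = π × 0.27⁴/4 = 0.00417393 m⁴.
Centre of pressure: y_p = y_c + I_c/(y_c·A) = 1.234 + 0.00417393/(1.234 × 0.229022) = 1.234 + 0.0147691 = 1.24877 m along the plane.
The resultant acts 0.27 + 0.0147691 = 0.284769 m (along the plate) below the hinge at the top edge, so the moment about the hinge is M = F × 0.284769 = 3.49327 × 0.284769 = 0.994775 kN·m.

M ≈ 0.9948 kN·m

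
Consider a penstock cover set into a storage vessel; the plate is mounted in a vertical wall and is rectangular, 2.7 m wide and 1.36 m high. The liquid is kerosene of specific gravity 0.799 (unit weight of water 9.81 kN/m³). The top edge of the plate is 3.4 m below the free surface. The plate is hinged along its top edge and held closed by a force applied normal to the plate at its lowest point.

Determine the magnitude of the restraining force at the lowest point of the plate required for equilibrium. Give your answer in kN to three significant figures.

γ = 0.799 × 9.81 = 7.83819 kN/m³.
The centroid lies 1.36/2 = 0.68 m below the top edge, so the centroid depth is h_c = 3.4 + 0.68 = 4.08 m.
A = 2.7 × 1.36 = 3.672 m².
Resultant F = γ·h_c·A = 7.83819 × 4.08 × 3.672 = 117.43 kN.
I_c = b·h³/12 = 2.7 × 1.36³/12 = 0.565978 m⁴.
Centre of pressure: y_p = y_c + I_c/(y_c·A) = 4.08 + 0.565978/(4.08 × 3.672) = 4.08 + 0.0377778 = 4.11778 m along the plane.
The resultant acts 0.68 + 0.0377778 = 0.717778 m (along the plate) below the hinge at the top edge, so the moment about the hinge is M = F × 0.717778 = 117.43 × 0.717778 = 84.2887 kN·m.
A normal force at the bottom, 1.36 m from the hinge, must supply this moment: P = 84.2887/1.36 = 61.977 kN.

P ≈ 62.0 kN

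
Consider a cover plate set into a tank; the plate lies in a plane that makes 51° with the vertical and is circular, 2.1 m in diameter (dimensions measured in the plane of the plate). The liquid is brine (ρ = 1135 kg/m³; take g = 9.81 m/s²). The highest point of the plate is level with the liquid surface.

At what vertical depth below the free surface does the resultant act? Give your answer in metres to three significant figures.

h_p = 0.826 m

γ = ρg = 1135 × 9.81 / 1000 = 11.13435 kN/m³.
The plate makes 51° with the vertical, i.e. θ = 90° − 51° = 39° to the horizontal. Measuring y along the incline from the free-surface line, vertical depth h = y·sinθ with sinθ = 0.629320.
The centroid is at the centre, 1.05 m below the top of the plate, so y_c = 1.05 m and h_c = 1.05 × 0.629320 = 0.660786 m.
A = π(1.05)² = 3.46361 m².
Resultant F = γ·h_c·A = 11.13435 × 0.660786 × 3.46361 = 25.4832 kN.
I_c = πr⁴/4 = π × 1.05⁴/4 = 0.954656 m⁴.
Centre of pressure: y_p = y_c + I_c/(y_c·A) = 1.05 + 0.954656/(1.05 × 3.46361) = 1.05 + 0.2625 = 1.3125 m along the plane.
Vertically, h_p = y_p·sinθ = 1.3125 × 0.629320 = 0.825982 m.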